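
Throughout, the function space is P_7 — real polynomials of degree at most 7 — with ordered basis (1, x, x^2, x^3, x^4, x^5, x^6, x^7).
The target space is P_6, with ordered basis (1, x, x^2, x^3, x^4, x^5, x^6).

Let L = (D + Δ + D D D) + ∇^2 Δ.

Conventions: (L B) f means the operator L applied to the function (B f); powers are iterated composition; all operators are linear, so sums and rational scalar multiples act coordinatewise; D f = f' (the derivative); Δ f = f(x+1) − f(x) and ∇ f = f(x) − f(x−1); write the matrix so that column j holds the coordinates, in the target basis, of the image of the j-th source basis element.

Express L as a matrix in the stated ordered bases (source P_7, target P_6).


image of 1: 0
image of x: 2
image of x^2: 4x + 1
image of x^3: 6x^2 + 3x + 13
image of x^4: 8x^3 + 6x^2 + 52x - 11
image of x^5: 10x^4 + 10x^3 + 130x^2 - 55x + 31
image of x^6: 12x^5 + 15x^4 + 260x^3 - 165x^2 + 186x - 59
image of x^7: 14x^6 + 21x^5 + 455x^4 - 385x^3 + 651x^2 - 413x + 127
each image's coordinates form column j of the matrix

the matrix is [[0, 2, 1, 13, -11, 31, -59, 127]; [0, 0, 4, 3, 52, -55, 186, -413]; [0, 0, 0, 6, 6, 130, -165, 651]; [0, 0, 0, 0, 8, 10, 260, -385]; [0, 0, 0, 0, 0, 10, 15, 455]; [0, 0, 0, 0, 0, 0, 12, 21]; [0, 0, 0, 0, 0, 0, 0, 14]] (rows listed top to bottom)


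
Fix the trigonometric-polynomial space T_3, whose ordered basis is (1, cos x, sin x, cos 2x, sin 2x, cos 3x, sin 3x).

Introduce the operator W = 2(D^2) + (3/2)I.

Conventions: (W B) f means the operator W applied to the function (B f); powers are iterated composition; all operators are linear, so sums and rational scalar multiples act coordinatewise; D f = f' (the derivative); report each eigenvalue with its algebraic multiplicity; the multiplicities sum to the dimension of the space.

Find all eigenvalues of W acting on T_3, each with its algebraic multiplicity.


image of 1: 3/2
image of cos x: -(1/2)cos x
image of sin x: -(1/2)sin x
image of cos 2x: -(13/2)cos 2x
image of sin 2x: -(13/2)sin 2x
image of cos 3x: -(33/2)cos 3x
image of sin 3x: -(33/2)sin 3x
the matrix is diagonal; its diagonal is (3/2, -1/2, -1/2, -13/2, -13/2, -33/2, -33/2)
for a triangular matrix the eigenvalues are the diagonal entries, with algebraic multiplicity their repetition count

λ = -33/2 (multiplicity 2), λ = -13/2 (multiplicity 2), λ = -1/2 (multiplicity 2), λ = 3/2 (multiplicity 1)


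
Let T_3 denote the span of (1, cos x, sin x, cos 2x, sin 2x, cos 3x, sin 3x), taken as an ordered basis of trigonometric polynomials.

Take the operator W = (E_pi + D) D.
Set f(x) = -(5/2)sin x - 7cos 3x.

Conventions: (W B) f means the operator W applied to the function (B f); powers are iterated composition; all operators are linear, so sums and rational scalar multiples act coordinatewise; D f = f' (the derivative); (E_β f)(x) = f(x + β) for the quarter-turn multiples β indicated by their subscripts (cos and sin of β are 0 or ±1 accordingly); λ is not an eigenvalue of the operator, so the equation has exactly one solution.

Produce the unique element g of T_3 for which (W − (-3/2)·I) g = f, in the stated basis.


write g with unknown coordinates in the stated basis and equate coefficients in (W − (-3/2)·I) g = f
solving from the highest basis element down gives g = -2cos x - sin x + (70/87)cos 3x + (28/87)sin 3x
check: W g = 3cos x - sin x - (238/29)cos 3x - (14/29)sin 3x
so W g − (-3/2)·g = -(5/2)sin x - 7cos 3x = f ✓

the image equals g(x) = -2cos x - sin x + (70/87)cos 3x + (28/87)sin 3x


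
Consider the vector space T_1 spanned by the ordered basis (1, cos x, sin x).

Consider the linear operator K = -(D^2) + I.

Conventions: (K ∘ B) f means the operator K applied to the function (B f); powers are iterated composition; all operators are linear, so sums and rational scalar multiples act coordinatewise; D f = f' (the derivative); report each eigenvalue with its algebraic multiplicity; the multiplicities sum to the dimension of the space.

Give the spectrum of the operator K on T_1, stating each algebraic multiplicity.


λ = 1 (multiplicity 1), λ = 2 (multiplicity 2)

image of 1: 1
image of cos x: 2cos x
image of sin x: 2sin x
the matrix is diagonal; its diagonal is (1, 2, 2)
for a triangular matrix the eigenvalues are the diagonal entries, with algebraic multiplicity their repetition count


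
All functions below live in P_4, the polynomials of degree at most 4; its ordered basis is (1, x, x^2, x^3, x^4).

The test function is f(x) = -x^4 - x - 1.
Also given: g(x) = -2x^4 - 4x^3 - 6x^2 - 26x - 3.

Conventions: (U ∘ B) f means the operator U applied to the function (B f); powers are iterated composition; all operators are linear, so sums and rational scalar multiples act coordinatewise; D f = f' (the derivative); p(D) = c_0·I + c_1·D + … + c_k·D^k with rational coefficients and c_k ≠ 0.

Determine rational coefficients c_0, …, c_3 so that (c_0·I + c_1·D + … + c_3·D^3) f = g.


D^0 f = -x^4 - x - 1
D^1 f = -4x^3 - 1
D^2 f = -12x^2
D^3 f = -24x
matching coefficients of g against c_0 f + c_1 Df + … from the top degree down determines the c_i
solution: c_0 = 2, c_1 = 1, c_2 = 1/2, c_3 = 1

p(D) = 2·I + D + (1/2)·D^2 + D^3, i.e. c_0 = 2, c_1 = 1, c_2 = 1/2, c_3 = 1


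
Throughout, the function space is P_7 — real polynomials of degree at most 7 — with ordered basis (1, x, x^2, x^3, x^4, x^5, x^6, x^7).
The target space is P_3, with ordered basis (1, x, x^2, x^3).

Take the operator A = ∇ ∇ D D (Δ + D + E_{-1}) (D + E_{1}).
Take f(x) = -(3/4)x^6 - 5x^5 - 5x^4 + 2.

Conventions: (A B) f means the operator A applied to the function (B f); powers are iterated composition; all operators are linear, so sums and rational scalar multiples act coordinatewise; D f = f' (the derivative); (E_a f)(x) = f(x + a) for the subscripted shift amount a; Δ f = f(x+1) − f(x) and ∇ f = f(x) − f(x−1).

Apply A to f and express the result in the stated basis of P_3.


g(x) = -270x^2 - 1680x - 1905

D f = -(9/2)x^5 - 25x^4 - 20x^3
E_{1} f = -(3/4)x^6 - (19/2)x^5 - (165/4)x^4 - 85x^3 - (365/4)x^2 - (99/2)x - 35/4
(D + E_{1}) f = -(3/4)x^6 - 14x^5 - (265/4)x^4 - 105x^3 - (365/4)x^2 - (99/2)x - 35/4
Δ (D + E_{1}) f = -(9/2)x^5 - (325/4)x^4 - 420x^3 - (3455/4)x^2 - 837x - 1307/4
D (D + E_{1}) f = -(9/2)x^5 - 70x^4 - 265x^3 - 315x^2 - (365/2)x - 99/2
E_{-1} (D + E_{1}) f = -(3/4)x^6 - (19/2)x^5 - (15/2)x^4 + 35x^3 - 45x^2 + (35/2)x + 3/2
(Δ + D + E_{-1}) (D + E_{1}) f = -(3/4)x^6 - (37/2)x^5 - (635/4)x^4 - 650x^3 - (4895/4)x^2 - 1002x - 1499/4
D (Δ + D + E_{-1}) (D + E_{1}) f = -(9/2)x^5 - (185/2)x^4 - 635x^3 - 1950x^2 - (4895/2)x - 1002
D D (Δ + D + E_{-1}) (D + E_{1}) f = -(45/2)x^4 - 370x^3 - 1905x^2 - 3900x - 4895/2
∇ D D (Δ + D + E_{-1}) (D + E_{1}) f = -90x^3 - 975x^2 - 2790x - 4685/2
∇ (∇ D D) (Δ + D + E_{-1}) (D + E_{1}) f = -270x^2 - 1680x - 1905


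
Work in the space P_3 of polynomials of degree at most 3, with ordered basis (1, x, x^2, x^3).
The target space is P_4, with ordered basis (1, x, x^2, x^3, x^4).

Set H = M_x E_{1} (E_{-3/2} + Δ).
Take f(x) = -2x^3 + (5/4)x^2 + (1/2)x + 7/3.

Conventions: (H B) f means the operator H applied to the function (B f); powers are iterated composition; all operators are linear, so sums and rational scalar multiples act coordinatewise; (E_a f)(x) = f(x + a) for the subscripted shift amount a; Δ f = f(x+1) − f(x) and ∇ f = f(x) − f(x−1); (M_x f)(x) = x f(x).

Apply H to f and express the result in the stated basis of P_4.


E_{-3/2} f = -2x^3 + (41/4)x^2 - (67/4)x + 535/48
Δ f = -6x^2 - (7/2)x - 1/4
(E_{-3/2} + Δ) f = -2x^3 + (17/4)x^2 - (81/4)x + 523/48
E_{1} (E_{-3/2} + Δ) f = -2x^3 - (7/4)x^2 - (71/4)x - 341/48
M_x E_{1} (E_{-3/2} + Δ) f = -2x^4 - (7/4)x^3 - (71/4)x^2 - (341/48)x

the result is g(x) = -2x^4 - (7/4)x^3 - (71/4)x^2 - (341/48)x


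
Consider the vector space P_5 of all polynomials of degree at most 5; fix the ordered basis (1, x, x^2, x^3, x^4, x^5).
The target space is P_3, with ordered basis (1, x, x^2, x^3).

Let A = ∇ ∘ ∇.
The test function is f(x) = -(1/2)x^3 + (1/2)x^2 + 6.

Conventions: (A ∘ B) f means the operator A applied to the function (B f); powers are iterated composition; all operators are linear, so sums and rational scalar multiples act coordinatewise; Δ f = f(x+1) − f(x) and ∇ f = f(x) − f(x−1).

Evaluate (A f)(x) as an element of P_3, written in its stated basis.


∇ f = -(3/2)x^2 + (5/2)x - 1
∇ ∇ f = -3x + 4

the image equals g(x) = -3x + 4


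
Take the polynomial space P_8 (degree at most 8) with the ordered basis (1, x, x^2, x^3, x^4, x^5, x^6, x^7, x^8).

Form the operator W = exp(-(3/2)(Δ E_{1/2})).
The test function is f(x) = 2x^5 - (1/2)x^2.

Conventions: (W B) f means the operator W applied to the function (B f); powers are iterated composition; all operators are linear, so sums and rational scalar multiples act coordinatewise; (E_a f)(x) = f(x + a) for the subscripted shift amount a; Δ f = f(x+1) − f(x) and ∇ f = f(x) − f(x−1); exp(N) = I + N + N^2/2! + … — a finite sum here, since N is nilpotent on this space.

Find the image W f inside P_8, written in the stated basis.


order-1 term: -15x^4 - 60x^3 - (195/2)x^2 - (147/2)x - 339/16
order-2 term: 45x^3 + 270x^2 + (1125/2)x + 3231/8
order-3 term: -(135/2)x^2 - 405x - 4995/8
order-4 term: (405/8)x + 405/2
order-5 term: -243/16
the series for exp(-(3/2)(Δ E_{1/2})) f terminates at order 5
exp(-(3/2)(Δ E_{1/2})) f = 2x^5 - 15x^4 - 15x^3 + (209/2)x^2 + (1077/8)x - 435/8

g(x) = 2x^5 - 15x^4 - 15x^3 + (209/2)x^2 + (1077/8)x - 435/8


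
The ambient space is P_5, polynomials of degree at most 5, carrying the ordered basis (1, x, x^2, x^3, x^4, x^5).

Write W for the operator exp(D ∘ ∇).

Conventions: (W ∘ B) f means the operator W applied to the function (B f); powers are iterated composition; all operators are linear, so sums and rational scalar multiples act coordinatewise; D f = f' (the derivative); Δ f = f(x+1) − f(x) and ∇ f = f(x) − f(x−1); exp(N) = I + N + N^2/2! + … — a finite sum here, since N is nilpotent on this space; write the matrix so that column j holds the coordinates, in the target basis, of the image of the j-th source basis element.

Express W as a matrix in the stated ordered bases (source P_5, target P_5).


the matrix is [[1, 0, 2, -3, 16, -65]; [0, 1, 0, 6, -12, 80]; [0, 0, 1, 0, 12, -30]; [0, 0, 0, 1, 0, 20]; [0, 0, 0, 0, 1, 0]; [0, 0, 0, 0, 0, 1]] (rows listed top to bottom)

image of 1: 1
image of x: x
image of x^2: x^2 + 2
image of x^3: x^3 + 6x - 3
image of x^4: x^4 + 12x^2 - 12x + 16
image of x^5: x^5 + 20x^3 - 30x^2 + 80x - 65
each image's coordinates form column j of the matrix


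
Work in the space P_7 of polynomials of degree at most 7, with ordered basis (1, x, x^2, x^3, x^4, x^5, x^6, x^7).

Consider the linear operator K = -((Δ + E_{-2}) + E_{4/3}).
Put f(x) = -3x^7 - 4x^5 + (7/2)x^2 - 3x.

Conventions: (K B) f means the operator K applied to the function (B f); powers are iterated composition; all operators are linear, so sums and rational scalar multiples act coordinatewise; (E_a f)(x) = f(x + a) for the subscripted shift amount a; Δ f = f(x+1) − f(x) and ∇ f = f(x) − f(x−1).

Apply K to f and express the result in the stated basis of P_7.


Δ f = -21x^6 - 63x^5 - 125x^4 - 145x^3 - 103x^2 - 34x - 13/2
E_{-2} f = -3x^7 + 42x^6 - 256x^5 + 880x^4 - 1840x^3 + (4679/2)x^2 - 1681x + 532
(Δ + E_{-2}) f = -3x^7 + 21x^6 - 319x^5 + 755x^4 - 1985x^3 + (4473/2)x^2 - 1715x + 1051/2
E_{4/3} f = -3x^7 - 28x^6 - 116x^5 - (2480/9)x^4 - (10880/27)x^3 - (19267/54)x^2 - (42493/243)x - 27052/729
((Δ + E_{-2}) + E_{4/3}) f = -6x^7 - 7x^6 - 435x^5 + (4315/9)x^4 - (64475/27)x^3 + (50752/27)x^2 - (459238/243)x + 712075/1458
(-((Δ + E_{-2}) + E_{4/3})) f = 6x^7 + 7x^6 + 435x^5 - (4315/9)x^4 + (64475/27)x^3 - (50752/27)x^2 + (459238/243)x - 712075/1458

the result is g(x) = 6x^7 + 7x^6 + 435x^5 - (4315/9)x^4 + (64475/27)x^3 - (50752/27)x^2 + (459238/243)x - 712075/1458


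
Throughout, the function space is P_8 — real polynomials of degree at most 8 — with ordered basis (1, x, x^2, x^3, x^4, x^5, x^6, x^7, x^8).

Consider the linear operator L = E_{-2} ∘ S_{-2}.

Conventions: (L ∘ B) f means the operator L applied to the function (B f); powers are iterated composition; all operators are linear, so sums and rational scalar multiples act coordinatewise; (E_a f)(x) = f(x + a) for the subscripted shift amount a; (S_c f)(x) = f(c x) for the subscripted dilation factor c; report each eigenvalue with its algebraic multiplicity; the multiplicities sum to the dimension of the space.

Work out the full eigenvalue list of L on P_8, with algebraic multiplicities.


image of 1: 1
image of x: -2x + 4
image of x^2: 4x^2 - 16x + 16
image of x^3: -8x^3 + 48x^2 - 96x + 64
image of x^4: 16x^4 - 128x^3 + 384x^2 - 512x + 256
image of x^5: -32x^5 + 320x^4 - 1280x^3 + 2560x^2 - 2560x + 1024
image of x^6: 64x^6 - 768x^5 + 3840x^4 - 10240x^3 + 15360x^2 - 12288x + 4096
image of x^7: -128x^7 + 1792x^6 - 10752x^5 + 35840x^4 - 71680x^3 + 86016x^2 - 57344x + 16384
image of x^8: 256x^8 - 4096x^7 + 28672x^6 - 114688x^5 + 286720x^4 - 458752x^3 + 458752x^2 - 262144x + 65536
the matrix is upper triangular; its diagonal is (1, -2, 4, -8, 16, -32, 64, -128, 256)
for a triangular matrix the eigenvalues are the diagonal entries, with algebraic multiplicity their repetition count

λ = -128 (multiplicity 1), λ = -32 (multiplicity 1), λ = -8 (multiplicity 1), λ = -2 (multiplicity 1), λ = 1 (multiplicity 1), λ = 4 (multiplicity 1), λ = 16 (multiplicity 1), λ = 64 (multiplicity 1), λ = 256 (multiplicity 1)


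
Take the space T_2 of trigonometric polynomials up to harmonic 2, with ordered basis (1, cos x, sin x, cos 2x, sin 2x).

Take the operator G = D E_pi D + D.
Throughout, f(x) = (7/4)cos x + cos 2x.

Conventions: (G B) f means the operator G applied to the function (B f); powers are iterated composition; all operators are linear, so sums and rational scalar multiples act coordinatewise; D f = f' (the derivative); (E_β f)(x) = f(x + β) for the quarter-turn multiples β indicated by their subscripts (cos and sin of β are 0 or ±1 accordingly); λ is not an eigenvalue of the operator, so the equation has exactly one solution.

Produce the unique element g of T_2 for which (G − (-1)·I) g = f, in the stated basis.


write g with unknown coordinates in the stated basis and equate coefficients in (G − (-1)·I) g = f
solving from the highest basis element down gives g = (7/10)cos x + (7/20)sin x - (3/13)cos 2x + (2/13)sin 2x
check: G g = (21/20)cos x - (7/20)sin x + (16/13)cos 2x - (2/13)sin 2x
so G g − (-1)·g = (7/4)cos x + cos 2x = f ✓

g(x) = (7/10)cos x + (7/20)sin x - (3/13)cos 2x + (2/13)sin 2x


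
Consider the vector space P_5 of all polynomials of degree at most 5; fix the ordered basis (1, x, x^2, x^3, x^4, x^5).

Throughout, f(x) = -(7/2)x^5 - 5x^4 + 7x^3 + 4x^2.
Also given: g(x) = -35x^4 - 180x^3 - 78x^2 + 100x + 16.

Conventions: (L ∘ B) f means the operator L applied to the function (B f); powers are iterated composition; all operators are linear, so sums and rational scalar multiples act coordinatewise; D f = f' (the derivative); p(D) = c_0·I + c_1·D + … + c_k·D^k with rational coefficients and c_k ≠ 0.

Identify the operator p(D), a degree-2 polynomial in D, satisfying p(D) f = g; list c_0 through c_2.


D^0 f = -(7/2)x^5 - 5x^4 + 7x^3 + 4x^2
D^1 f = -(35/2)x^4 - 20x^3 + 21x^2 + 8x
D^2 f = -70x^3 - 60x^2 + 42x + 8
matching coefficients of g against c_0 f + c_1 Df + … from the top degree down determines the c_i
solution: c_0 = 0, c_1 = 2, c_2 = 2

c_0 = 0, c_1 = 2, c_2 = 2


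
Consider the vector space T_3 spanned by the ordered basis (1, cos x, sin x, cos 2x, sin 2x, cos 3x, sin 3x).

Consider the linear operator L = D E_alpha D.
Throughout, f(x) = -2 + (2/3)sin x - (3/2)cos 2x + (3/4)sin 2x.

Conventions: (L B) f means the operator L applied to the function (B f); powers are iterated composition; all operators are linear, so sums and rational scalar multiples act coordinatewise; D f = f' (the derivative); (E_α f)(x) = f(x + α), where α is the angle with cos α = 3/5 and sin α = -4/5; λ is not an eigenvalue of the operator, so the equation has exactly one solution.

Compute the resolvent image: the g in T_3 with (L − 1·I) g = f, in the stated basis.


the result is g(x) = 2 - (1/6)cos x - (1/3)sin x - (17/82)cos 2x - (63/164)sin 2x

write g with unknown coordinates in the stated basis and equate coefficients in (L − 1·I) g = f
solving from the highest basis element down gives g = 2 - (1/6)cos x - (1/3)sin x - (17/82)cos 2x - (63/164)sin 2x
check: L g = -(1/6)cos x + (1/3)sin x - (70/41)cos 2x + (15/41)sin 2x
so L g − 1·g = -2 + (2/3)sin x - (3/2)cos 2x + (3/4)sin 2x = f ✓


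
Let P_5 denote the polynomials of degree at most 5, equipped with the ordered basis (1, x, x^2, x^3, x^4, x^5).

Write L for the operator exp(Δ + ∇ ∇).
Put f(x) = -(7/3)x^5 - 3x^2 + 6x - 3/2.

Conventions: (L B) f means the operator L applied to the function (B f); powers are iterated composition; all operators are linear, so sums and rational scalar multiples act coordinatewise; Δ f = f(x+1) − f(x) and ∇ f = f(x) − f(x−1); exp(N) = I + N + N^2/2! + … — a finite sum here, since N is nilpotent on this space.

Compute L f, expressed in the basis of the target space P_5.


order-1 term: -(35/3)x^4 - 70x^3 + (350/3)x^2 - 181x + 194/3
order-2 term: -(70/3)x^3 - 210x^2 - (245/3)x + 172
order-3 term: -(70/3)x^2 - 210x - 595/3
order-4 term: -(35/3)x - 70
order-5 term: -7/3
the series for exp(Δ + ∇ ∇) f terminates at order 5
exp(Δ + ∇ ∇) f = -(7/3)x^5 - (35/3)x^4 - (280/3)x^3 - (359/3)x^2 - (1435/3)x - 71/2

the result is g(x) = -(7/3)x^5 - (35/3)x^4 - (280/3)x^3 - (359/3)x^2 - (1435/3)x - 71/2


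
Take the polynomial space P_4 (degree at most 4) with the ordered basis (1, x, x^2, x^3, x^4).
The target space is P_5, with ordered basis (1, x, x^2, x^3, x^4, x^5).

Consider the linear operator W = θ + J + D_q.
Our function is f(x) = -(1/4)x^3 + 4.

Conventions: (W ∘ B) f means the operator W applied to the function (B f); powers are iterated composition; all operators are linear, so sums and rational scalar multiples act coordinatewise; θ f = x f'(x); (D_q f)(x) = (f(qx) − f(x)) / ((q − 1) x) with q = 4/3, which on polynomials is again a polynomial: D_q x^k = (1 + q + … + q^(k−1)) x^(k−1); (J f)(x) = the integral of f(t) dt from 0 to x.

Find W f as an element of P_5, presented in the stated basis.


θ f = -(3/4)x^3
J f = -(1/16)x^4 + 4x
D_q f = -(37/36)x^2
(θ + J + D_q) f = -(1/16)x^4 - (3/4)x^3 - (37/36)x^2 + 4x

the result is g(x) = -(1/16)x^4 - (3/4)x^3 - (37/36)x^2 + 4x


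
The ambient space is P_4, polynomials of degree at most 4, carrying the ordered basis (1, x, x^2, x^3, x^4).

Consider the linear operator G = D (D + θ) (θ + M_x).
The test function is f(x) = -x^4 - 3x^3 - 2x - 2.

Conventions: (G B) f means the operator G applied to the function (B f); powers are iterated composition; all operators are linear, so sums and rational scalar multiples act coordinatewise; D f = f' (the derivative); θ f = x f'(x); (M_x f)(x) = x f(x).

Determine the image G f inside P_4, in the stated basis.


g(x) = -25x^4 - 132x^3 - 165x^2 - 62x - 8

θ f = -4x^4 - 9x^3 - 2x
M_x f = -x^5 - 3x^4 - 2x^2 - 2x
(θ + M_x) f = -x^5 - 7x^4 - 9x^3 - 2x^2 - 4x
D (θ + M_x) f = -5x^4 - 28x^3 - 27x^2 - 4x - 4
θ (θ + M_x) f = -5x^5 - 28x^4 - 27x^3 - 4x^2 - 4x
(D + θ) (θ + M_x) f = -5x^5 - 33x^4 - 55x^3 - 31x^2 - 8x - 4
D ((D + θ) (θ + M_x)) f = -25x^4 - 132x^3 - 165x^2 - 62x - 8


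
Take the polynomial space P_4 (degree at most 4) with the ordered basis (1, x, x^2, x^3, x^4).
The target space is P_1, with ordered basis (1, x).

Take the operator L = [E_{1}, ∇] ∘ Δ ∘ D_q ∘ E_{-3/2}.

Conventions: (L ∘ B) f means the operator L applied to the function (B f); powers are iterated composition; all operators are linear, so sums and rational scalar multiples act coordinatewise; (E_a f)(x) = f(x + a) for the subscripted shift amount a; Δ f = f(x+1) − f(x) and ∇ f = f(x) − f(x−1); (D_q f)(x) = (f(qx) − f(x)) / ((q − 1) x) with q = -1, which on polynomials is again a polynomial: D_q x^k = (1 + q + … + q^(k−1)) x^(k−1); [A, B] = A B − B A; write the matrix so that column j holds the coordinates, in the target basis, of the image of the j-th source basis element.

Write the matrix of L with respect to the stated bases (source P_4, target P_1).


image of 1: 0
image of x: 0
image of x^2: 0
image of x^3: 0
image of x^4: 0
each image's coordinates form column j of the matrix

the matrix is [[0, 0, 0, 0, 0]; [0, 0, 0, 0, 0]] (rows listed top to bottom)


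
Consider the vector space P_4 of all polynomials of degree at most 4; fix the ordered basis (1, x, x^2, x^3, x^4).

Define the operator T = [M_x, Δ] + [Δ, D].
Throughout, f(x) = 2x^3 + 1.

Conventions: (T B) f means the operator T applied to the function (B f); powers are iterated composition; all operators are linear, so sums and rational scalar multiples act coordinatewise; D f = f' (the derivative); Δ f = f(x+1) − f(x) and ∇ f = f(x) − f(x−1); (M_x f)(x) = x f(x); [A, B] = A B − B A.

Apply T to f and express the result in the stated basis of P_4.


Δ f = 6x^2 + 6x + 2
M_x Δ f = 6x^3 + 6x^2 + 2x
M_x f = 2x^4 + x
Δ M_x f = 8x^3 + 12x^2 + 8x + 3
[M_x, Δ] f = -2x^3 - 6x^2 - 6x - 3
D f = 6x^2
Δ D f = 12x + 6
Δ f = 6x^2 + 6x + 2
D Δ f = 12x + 6
[Δ, D] f = 0
([M_x, Δ] + [Δ, D]) f = -2x^3 - 6x^2 - 6x - 3

g(x) = -2x^3 - 6x^2 - 6x - 3


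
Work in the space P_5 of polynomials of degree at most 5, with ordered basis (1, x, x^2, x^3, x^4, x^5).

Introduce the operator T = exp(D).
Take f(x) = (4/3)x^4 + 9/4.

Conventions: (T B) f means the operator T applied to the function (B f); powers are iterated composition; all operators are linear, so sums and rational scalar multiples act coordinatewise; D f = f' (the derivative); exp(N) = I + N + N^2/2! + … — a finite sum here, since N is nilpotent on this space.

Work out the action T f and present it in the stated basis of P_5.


order-1 term: (16/3)x^3
order-2 term: 8x^2
order-3 term: (16/3)x
order-4 term: 4/3
the series for exp(D) f terminates at order 4
exp(D) f = (4/3)x^4 + (16/3)x^3 + 8x^2 + (16/3)x + 43/12

the image equals g(x) = (4/3)x^4 + (16/3)x^3 + 8x^2 + (16/3)x + 43/12


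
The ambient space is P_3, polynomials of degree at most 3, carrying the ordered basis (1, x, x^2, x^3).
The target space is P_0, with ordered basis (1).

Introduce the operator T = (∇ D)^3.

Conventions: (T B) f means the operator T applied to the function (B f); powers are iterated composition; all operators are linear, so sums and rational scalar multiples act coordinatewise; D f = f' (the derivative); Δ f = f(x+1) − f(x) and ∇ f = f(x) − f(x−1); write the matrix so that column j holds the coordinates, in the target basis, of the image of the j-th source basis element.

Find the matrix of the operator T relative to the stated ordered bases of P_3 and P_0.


image of 1: 0
image of x: 0
image of x^2: 0
image of x^3: 0
each image's coordinates form column j of the matrix

the matrix is [[0, 0, 0, 0]] (rows listed top to bottom)


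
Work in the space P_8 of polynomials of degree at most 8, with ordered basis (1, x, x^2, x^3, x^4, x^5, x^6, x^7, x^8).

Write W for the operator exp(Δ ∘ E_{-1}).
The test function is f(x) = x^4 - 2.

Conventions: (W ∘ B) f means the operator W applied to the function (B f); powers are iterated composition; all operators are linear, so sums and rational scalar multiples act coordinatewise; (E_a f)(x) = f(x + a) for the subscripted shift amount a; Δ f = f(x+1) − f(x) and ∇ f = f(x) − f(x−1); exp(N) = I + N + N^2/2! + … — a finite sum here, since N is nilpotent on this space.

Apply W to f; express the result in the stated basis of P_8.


order-1 term: 4x^3 - 6x^2 + 4x - 1
order-2 term: 6x^2 - 12x + 7
order-3 term: 4x - 6
order-4 term: 1
the series for exp(Δ ∘ E_{-1}) f terminates at order 4
exp(Δ ∘ E_{-1}) f = x^4 + 4x^3 - 4x - 1

g(x) = x^4 + 4x^3 - 4x - 1


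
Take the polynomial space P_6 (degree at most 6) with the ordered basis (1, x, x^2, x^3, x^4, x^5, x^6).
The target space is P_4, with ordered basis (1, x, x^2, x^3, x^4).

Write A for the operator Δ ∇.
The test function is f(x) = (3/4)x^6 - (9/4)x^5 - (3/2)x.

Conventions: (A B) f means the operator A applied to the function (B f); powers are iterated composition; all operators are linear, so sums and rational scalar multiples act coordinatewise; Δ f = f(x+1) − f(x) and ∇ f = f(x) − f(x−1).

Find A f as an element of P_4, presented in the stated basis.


g(x) = (45/2)x^4 - 45x^3 + (45/2)x^2 - (45/2)x + 3/2

∇ f = (9/2)x^5 - (45/2)x^4 + (75/2)x^3 - (135/4)x^2 + (63/4)x - 9/2
Δ ∇ f = (45/2)x^4 - 45x^3 + (45/2)x^2 - (45/2)x + 3/2


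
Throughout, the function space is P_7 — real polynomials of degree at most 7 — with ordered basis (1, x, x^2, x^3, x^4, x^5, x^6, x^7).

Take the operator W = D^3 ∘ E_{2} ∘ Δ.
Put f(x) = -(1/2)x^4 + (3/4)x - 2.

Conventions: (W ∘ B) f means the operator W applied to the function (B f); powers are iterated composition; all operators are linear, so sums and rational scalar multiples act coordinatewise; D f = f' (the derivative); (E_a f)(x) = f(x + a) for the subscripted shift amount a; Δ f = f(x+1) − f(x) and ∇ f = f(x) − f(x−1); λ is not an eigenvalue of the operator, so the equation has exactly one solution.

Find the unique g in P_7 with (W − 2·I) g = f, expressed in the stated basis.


the result is g(x) = (1/4)x^4 - (3/8)x + 4

write g with unknown coordinates in the stated basis and equate coefficients in (W − 2·I) g = f
solving from the highest basis element down gives g = (1/4)x^4 - (3/8)x + 4
check: W g = 6
so W g − 2·g = -(1/2)x^4 + (3/4)x - 2 = f ✓


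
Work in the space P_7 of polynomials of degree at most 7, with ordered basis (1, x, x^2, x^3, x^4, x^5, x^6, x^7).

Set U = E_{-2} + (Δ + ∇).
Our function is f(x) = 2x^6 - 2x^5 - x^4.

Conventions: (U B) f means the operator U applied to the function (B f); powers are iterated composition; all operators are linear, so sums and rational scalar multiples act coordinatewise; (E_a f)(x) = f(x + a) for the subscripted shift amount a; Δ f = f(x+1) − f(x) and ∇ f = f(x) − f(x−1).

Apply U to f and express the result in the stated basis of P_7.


the image equals g(x) = 2x^6 - 2x^5 + 119x^4 - 320x^3 + 576x^2 - 496x + 172

E_{-2} f = 2x^6 - 26x^5 + 139x^4 - 392x^3 + 616x^2 - 512x + 176
Δ f = 12x^5 + 20x^4 + 16x^3 + 4x^2 - 2x - 1
∇ f = 12x^5 - 40x^4 + 56x^3 - 44x^2 + 18x - 3
(Δ + ∇) f = 24x^5 - 20x^4 + 72x^3 - 40x^2 + 16x - 4
(E_{-2} + (Δ + ∇)) f = 2x^6 - 2x^5 + 119x^4 - 320x^3 + 576x^2 - 496x + 172


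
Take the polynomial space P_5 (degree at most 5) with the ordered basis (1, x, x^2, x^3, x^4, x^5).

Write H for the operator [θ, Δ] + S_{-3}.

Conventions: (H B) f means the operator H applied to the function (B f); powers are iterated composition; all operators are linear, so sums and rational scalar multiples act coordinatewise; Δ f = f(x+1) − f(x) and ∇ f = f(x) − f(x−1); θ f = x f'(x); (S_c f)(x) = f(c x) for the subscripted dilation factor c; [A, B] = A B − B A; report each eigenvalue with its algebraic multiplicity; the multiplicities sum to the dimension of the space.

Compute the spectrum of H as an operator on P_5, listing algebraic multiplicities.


image of 1: 1
image of x: -3x - 1
image of x^2: 9x^2 - 2x - 2
image of x^3: -27x^3 - 3x^2 - 6x - 3
image of x^4: 81x^4 - 4x^3 - 12x^2 - 12x - 4
image of x^5: -243x^5 - 5x^4 - 20x^3 - 30x^2 - 20x - 5
the matrix is upper triangular; its diagonal is (1, -3, 9, -27, 81, -243)
for a triangular matrix the eigenvalues are the diagonal entries, with algebraic multiplicity their repetition count

λ = -243 (multiplicity 1), λ = -27 (multiplicity 1), λ = -3 (multiplicity 1), λ = 1 (multiplicity 1), λ = 9 (multiplicity 1), λ = 81 (multiplicity 1)


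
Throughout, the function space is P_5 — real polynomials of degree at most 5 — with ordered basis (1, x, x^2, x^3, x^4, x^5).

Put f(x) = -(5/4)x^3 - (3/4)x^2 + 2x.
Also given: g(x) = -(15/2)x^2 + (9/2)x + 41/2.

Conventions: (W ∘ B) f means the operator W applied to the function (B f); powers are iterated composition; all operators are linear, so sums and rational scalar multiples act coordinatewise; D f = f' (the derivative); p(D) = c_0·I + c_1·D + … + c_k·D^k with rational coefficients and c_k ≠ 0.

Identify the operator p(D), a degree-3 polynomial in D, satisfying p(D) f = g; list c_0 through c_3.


c_0 = 0, c_1 = 2, c_2 = -1, c_3 = -2

D^0 f = -(5/4)x^3 - (3/4)x^2 + 2x
D^1 f = -(15/4)x^2 - (3/2)x + 2
D^2 f = -(15/2)x - 3/2
D^3 f = -15/2
matching coefficients of g against c_0 f + c_1 Df + … from the top degree down determines the c_i
solution: c_0 = 0, c_1 = 2, c_2 = -1, c_3 = -2


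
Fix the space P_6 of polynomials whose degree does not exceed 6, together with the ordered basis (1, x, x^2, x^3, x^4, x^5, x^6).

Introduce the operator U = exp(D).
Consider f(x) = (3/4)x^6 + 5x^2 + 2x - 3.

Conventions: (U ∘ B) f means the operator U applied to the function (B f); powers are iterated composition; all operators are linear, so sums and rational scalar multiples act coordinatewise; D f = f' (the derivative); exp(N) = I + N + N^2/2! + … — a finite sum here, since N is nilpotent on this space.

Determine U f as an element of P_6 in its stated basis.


g(x) = (3/4)x^6 + (9/2)x^5 + (45/4)x^4 + 15x^3 + (65/4)x^2 + (33/2)x + 19/4

order-1 term: (9/2)x^5 + 10x + 2
order-2 term: (45/4)x^4 + 5
order-3 term: 15x^3
order-4 term: (45/4)x^2
order-5 term: (9/2)x
order-6 term: 3/4
the series for exp(D) f terminates at order 6
exp(D) f = (3/4)x^6 + (9/2)x^5 + (45/4)x^4 + 15x^3 + (65/4)x^2 + (33/2)x + 19/4


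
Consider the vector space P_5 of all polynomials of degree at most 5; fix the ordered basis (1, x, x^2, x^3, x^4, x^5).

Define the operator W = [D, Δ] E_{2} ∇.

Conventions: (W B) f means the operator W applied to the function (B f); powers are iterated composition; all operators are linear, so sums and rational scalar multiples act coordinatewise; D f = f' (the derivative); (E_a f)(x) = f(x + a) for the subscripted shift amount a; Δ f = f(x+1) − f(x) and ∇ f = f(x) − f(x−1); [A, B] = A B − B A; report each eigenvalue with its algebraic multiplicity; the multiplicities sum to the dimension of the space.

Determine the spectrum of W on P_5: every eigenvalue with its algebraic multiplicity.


λ = 0 (multiplicity 6)

image of 1: 0
image of x: 0
image of x^2: 0
image of x^3: 0
image of x^4: 0
image of x^5: 0
the matrix is upper triangular; its diagonal is (0, 0, 0, 0, 0, 0)
for a triangular matrix the eigenvalues are the diagonal entries, with algebraic multiplicity their repetition count


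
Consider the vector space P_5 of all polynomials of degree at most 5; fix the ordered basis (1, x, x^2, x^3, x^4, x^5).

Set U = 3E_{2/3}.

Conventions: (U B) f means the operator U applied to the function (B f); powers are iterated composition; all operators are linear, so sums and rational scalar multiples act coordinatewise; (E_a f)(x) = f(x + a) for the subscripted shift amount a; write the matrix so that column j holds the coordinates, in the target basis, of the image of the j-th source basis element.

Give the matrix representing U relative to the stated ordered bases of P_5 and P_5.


the matrix is [[3, 2, 4/3, 8/9, 16/27, 32/81]; [0, 3, 4, 4, 32/9, 80/27]; [0, 0, 3, 6, 8, 80/9]; [0, 0, 0, 3, 8, 40/3]; [0, 0, 0, 0, 3, 10]; [0, 0, 0, 0, 0, 3]] (rows listed top to bottom)

image of 1: 3
image of x: 3x + 2
image of x^2: 3x^2 + 4x + 4/3
image of x^3: 3x^3 + 6x^2 + 4x + 8/9
image of x^4: 3x^4 + 8x^3 + 8x^2 + (32/9)x + 16/27
image of x^5: 3x^5 + 10x^4 + (40/3)x^3 + (80/9)x^2 + (80/27)x + 32/81
each image's coordinates form column j of the matrix


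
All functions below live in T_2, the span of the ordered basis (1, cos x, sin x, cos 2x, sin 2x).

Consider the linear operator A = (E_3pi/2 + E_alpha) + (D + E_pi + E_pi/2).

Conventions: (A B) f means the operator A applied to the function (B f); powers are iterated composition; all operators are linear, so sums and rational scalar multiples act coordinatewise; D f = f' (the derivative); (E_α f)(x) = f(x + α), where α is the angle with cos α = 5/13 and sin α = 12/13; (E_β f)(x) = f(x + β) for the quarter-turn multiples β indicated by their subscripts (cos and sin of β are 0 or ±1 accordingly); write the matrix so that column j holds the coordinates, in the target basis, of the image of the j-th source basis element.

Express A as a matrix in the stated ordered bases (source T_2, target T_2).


image of 1: 4
image of cos x: -(8/13)cos x - (25/13)sin x
image of sin x: (25/13)cos x - (8/13)sin x
image of cos 2x: -(288/169)cos 2x - (458/169)sin 2x
image of sin 2x: (458/169)cos 2x - (288/169)sin 2x
each image's coordinates form column j of the matrix

the matrix is [[4, 0, 0, 0, 0]; [0, -8/13, 25/13, 0, 0]; [0, -25/13, -8/13, 0, 0]; [0, 0, 0, -288/169, 458/169]; [0, 0, 0, -458/169, -288/169]] (rows listed top to bottom)


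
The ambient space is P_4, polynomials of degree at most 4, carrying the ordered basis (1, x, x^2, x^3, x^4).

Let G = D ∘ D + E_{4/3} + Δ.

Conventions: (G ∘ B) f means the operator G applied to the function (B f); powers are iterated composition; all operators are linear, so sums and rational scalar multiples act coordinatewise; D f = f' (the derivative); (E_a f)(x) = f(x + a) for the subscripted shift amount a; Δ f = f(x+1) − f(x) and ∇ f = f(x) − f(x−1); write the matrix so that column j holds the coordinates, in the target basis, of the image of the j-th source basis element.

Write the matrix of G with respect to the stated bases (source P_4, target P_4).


the matrix is [[1, 7/3, 43/9, 91/27, 337/81]; [0, 1, 14/3, 43/3, 364/27]; [0, 0, 1, 7, 86/3]; [0, 0, 0, 1, 28/3]; [0, 0, 0, 0, 1]] (rows listed top to bottom)

image of 1: 1
image of x: x + 7/3
image of x^2: x^2 + (14/3)x + 43/9
image of x^3: x^3 + 7x^2 + (43/3)x + 91/27
image of x^4: x^4 + (28/3)x^3 + (86/3)x^2 + (364/27)x + 337/81
each image's coordinates form column j of the matrix


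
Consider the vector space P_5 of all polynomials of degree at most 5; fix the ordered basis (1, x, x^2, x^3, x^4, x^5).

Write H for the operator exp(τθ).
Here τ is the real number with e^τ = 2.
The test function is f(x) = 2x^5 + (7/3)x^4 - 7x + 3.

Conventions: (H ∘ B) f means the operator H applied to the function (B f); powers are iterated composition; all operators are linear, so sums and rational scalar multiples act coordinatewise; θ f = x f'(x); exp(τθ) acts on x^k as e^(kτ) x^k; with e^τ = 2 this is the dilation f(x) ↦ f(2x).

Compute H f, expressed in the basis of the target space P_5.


exp(τθ) x^k = e^(kτ) x^k; with e^τ = 2 this sends x^k to 2^k x^k
x ↦ 2 x
x^4 ↦ 16 x^4
x^5 ↦ 32 x^5
applying this coordinatewise to f: exp(τθ) f = 64x^5 + (112/3)x^4 - 14x + 3

g(x) = 64x^5 + (112/3)x^4 - 14x + 3


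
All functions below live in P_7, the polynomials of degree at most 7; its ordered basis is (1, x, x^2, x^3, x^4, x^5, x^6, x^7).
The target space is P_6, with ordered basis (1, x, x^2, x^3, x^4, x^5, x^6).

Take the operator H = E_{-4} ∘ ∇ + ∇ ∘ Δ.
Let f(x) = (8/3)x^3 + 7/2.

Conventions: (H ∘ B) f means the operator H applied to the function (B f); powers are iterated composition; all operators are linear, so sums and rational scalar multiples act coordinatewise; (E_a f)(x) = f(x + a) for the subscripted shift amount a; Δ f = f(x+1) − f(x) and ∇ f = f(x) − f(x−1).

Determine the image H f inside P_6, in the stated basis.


∇ f = 8x^2 - 8x + 8/3
E_{-4} ∇ f = 8x^2 - 72x + 488/3
Δ f = 8x^2 + 8x + 8/3
∇ Δ f = 16x
(E_{-4} ∘ ∇ + ∇ ∘ Δ) f = 8x^2 - 56x + 488/3

the image equals g(x) = 8x^2 - 56x + 488/3


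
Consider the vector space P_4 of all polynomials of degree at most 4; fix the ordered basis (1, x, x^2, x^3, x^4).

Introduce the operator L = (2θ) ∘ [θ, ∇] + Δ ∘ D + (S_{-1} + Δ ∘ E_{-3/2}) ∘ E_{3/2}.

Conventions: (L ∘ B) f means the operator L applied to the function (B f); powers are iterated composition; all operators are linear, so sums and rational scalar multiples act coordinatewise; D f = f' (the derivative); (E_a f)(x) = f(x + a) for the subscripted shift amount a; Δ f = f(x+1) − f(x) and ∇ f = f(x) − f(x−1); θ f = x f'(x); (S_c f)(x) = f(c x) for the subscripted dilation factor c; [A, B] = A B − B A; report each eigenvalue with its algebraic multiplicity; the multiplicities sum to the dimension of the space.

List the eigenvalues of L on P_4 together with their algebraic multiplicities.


λ = -1 (multiplicity 2), λ = 1 (multiplicity 3)

image of 1: 1
image of x: -x + 5/2
image of x^2: x^2 - 5x + 21/4
image of x^3: -x^3 - (9/2)x^2 + (57/4)x + 59/8
image of x^4: x^4 - 26x^3 + (159/2)x^2 - (43/2)x + 161/16
the matrix is upper triangular; its diagonal is (1, -1, 1, -1, 1)
for a triangular matrix the eigenvalues are the diagonal entries, with algebraic multiplicity their repetition count


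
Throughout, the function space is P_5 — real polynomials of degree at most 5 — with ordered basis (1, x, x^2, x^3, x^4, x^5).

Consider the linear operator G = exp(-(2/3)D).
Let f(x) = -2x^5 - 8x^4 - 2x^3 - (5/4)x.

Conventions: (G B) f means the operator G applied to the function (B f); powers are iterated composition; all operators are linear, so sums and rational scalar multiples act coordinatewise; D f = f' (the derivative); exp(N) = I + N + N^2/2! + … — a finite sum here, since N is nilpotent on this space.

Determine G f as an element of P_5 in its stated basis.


g(x) = -2x^5 - (4/3)x^4 + (94/9)x^3 - (308/27)x^2 + (1163/324)x + 53/486

order-1 term: (20/3)x^4 + (64/3)x^3 + 4x^2 + 5/6
order-2 term: -(80/9)x^3 - (64/3)x^2 - (8/3)x
order-3 term: (160/27)x^2 + (256/27)x + 16/27
order-4 term: -(160/81)x - 128/81
order-5 term: 64/243
the series for exp(-(2/3)D) f terminates at order 5
exp(-(2/3)D) f = -2x^5 - (4/3)x^4 + (94/9)x^3 - (308/27)x^2 + (1163/324)x + 53/486


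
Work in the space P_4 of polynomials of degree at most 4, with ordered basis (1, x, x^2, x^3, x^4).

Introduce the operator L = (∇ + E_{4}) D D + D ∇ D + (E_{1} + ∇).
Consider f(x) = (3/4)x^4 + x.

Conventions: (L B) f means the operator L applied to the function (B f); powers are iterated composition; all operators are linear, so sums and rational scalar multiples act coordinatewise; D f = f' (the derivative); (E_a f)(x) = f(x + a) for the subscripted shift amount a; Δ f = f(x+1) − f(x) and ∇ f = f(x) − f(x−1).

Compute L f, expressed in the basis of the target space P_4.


the result is g(x) = (3/4)x^4 + 6x^3 + 9x^2 + 115x + 128

D f = 3x^3 + 1
D D f = 9x^2
∇ D D f = 18x - 9
E_{4} D D f = 9x^2 + 72x + 144
(∇ + E_{4}) D D f = 9x^2 + 90x + 135
D f = 3x^3 + 1
∇ D f = 9x^2 - 9x + 3
D ∇ D f = 18x - 9
E_{1} f = (3/4)x^4 + 3x^3 + (9/2)x^2 + 4x + 7/4
∇ f = 3x^3 - (9/2)x^2 + 3x + 1/4
(E_{1} + ∇) f = (3/4)x^4 + 6x^3 + 7x + 2
((∇ + E_{4}) D D + D ∇ D + (E_{1} + ∇)) f = (3/4)x^4 + 6x^3 + 9x^2 + 115x + 128


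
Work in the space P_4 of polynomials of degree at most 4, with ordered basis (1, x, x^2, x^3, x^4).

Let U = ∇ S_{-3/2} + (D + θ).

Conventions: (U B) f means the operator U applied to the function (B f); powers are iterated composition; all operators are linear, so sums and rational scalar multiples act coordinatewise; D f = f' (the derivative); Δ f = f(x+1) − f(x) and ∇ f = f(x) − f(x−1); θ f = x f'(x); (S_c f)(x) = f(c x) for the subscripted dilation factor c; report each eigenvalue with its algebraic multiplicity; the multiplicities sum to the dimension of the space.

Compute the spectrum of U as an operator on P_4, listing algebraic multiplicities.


λ = 0 (multiplicity 1), λ = 1 (multiplicity 1), λ = 2 (multiplicity 1), λ = 3 (multiplicity 1), λ = 4 (multiplicity 1)

image of 1: 0
image of x: x - 1/2
image of x^2: 2x^2 + (13/2)x - 9/4
image of x^3: 3x^3 - (57/8)x^2 + (81/8)x - 27/8
image of x^4: 4x^4 + (97/4)x^3 - (243/8)x^2 + (81/4)x - 81/16
the matrix is upper triangular; its diagonal is (0, 1, 2, 3, 4)
for a triangular matrix the eigenvalues are the diagonal entries, with algebraic multiplicity their repetition count
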